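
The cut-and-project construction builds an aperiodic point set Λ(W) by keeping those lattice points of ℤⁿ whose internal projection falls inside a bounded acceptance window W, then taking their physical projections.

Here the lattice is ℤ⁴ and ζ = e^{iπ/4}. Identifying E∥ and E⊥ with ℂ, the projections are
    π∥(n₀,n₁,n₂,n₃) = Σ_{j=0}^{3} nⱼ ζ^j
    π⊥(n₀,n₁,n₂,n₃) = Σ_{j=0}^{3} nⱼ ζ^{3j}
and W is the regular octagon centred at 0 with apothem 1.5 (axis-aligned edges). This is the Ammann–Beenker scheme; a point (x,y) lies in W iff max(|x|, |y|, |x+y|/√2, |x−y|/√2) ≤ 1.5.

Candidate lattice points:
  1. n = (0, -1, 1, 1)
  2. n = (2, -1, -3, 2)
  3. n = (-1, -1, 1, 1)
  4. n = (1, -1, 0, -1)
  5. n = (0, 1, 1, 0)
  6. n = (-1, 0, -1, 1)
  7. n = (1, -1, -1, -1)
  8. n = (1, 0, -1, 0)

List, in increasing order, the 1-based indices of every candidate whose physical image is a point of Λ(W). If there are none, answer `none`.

3, 5, 7, 8

π⊥(n) = n₀ + n₁ζ³ + n₂ζ⁶ + n₃ζ⁹ where ζ = e^{iπ/4}.
#1 (0, -1, 1, 1): internal (1.4142, -1.0000); octagon support 1.7071 vs apothem 1.5 → ∉ W
#2 (2, -1, -3, 2): internal (4.1213, 3.7071); octagon support 5.5355 vs apothem 1.5 → ∉ W
#3 (-1, -1, 1, 1): internal (0.4142, -1.0000); octagon support 1.0000 vs apothem 1.5 → ∈ W
#4 (1, -1, 0, -1): internal (1.0000, -1.4142); octagon support 1.7071 vs apothem 1.5 → ∉ W
#5 (0, 1, 1, 0): internal (-0.7071, -0.2929); octagon support 0.7071 vs apothem 1.5 → ∈ W
#6 (-1, 0, -1, 1): internal (-0.2929, 1.7071); octagon support 1.7071 vs apothem 1.5 → ∉ W
#7 (1, -1, -1, -1): internal (1.0000, -0.4142); octagon support 1.0000 vs apothem 1.5 → ∈ W
#8 (1, 0, -1, 0): internal (1.0000, 1.0000); octagon support 1.4142 vs apothem 1.5 → ∈ W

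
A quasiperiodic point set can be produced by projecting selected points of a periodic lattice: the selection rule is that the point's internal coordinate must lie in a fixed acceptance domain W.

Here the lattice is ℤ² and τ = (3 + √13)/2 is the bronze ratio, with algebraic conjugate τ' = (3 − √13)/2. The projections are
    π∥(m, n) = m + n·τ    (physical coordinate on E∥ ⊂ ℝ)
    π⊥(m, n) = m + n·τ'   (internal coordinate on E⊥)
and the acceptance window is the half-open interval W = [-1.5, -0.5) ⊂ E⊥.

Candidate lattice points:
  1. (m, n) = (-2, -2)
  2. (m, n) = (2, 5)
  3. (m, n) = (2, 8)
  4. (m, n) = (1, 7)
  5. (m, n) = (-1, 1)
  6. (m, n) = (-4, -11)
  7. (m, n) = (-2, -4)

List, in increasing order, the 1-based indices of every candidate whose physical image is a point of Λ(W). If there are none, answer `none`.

1, 4, 5, 6, 7

τ' = (3−√13)/2 ≈ -0.3028.
candidate 1: (m,n)=(-2,-2) → π∥ = -2-2·τ ≈ -8.6056, π⊥ = -2-2·τ' ≈ -1.3944 ∈ [-1.5, -0.5) ⇒ IN Λ
candidate 2: (m,n)=(2,5) → π∥ = 2+5·τ ≈ 18.5139, π⊥ = 2+5·τ' ≈ 0.4861 ∉ [-1.5, -0.5) ⇒ out
candidate 3: (m,n)=(2,8) → π∥ = 2+8·τ ≈ 28.4222, π⊥ = 2+8·τ' ≈ -0.4222 ∉ [-1.5, -0.5) ⇒ out
candidate 4: (m,n)=(1,7) → π∥ = 1+7·τ ≈ 24.1194, π⊥ = 1+7·τ' ≈ -1.1194 ∈ [-1.5, -0.5) ⇒ IN Λ
candidate 5: (m,n)=(-1,1) → π∥ = -1+1·τ ≈ 2.3028, π⊥ = -1+1·τ' ≈ -1.3028 ∈ [-1.5, -0.5) ⇒ IN Λ
candidate 6: (m,n)=(-4,-11) → π∥ = -4-11·τ ≈ -40.3305, π⊥ = -4-11·τ' ≈ -0.6695 ∈ [-1.5, -0.5) ⇒ IN Λ
candidate 7: (m,n)=(-2,-4) → π∥ = -2-4·τ ≈ -15.2111, π⊥ = -2-4·τ' ≈ -0.7889 ∈ [-1.5, -0.5) ⇒ IN Λ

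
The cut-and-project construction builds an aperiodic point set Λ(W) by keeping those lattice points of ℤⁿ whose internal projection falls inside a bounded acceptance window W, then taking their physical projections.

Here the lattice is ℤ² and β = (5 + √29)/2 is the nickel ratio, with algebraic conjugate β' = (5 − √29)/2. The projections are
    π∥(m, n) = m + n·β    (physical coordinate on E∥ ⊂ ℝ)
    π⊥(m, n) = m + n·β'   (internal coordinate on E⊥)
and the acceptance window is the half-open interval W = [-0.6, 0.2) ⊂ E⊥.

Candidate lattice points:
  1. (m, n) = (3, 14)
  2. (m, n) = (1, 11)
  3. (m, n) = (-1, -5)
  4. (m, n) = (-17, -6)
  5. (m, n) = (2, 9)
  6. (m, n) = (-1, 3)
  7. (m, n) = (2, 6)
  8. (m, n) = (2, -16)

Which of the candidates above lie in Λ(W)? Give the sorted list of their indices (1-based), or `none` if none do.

3

β' = (5−√29)/2 ≈ -0.19258.
candidate 1: (m,n)=(3,14) → π∥ = 3+14·β ≈ 75.69615, π⊥ = 3+14·β' ≈ 0.30385 ∉ [-0.6, 0.2) ⇒ out
candidate 2: (m,n)=(1,11) → π∥ = 1+11·β ≈ 58.11841, π⊥ = 1+11·β' ≈ -1.11841 ∉ [-0.6, 0.2) ⇒ out
candidate 3: (m,n)=(-1,-5) → π∥ = -1-5·β ≈ -26.96291, π⊥ = -1-5·β' ≈ -0.03709 ∈ [-0.6, 0.2) ⇒ IN Λ
candidate 4: (m,n)=(-17,-6) → π∥ = -17-6·β ≈ -48.15549, π⊥ = -17-6·β' ≈ -15.84451 ∉ [-0.6, 0.2) ⇒ out
candidate 5: (m,n)=(2,9) → π∥ = 2+9·β ≈ 48.73324, π⊥ = 2+9·β' ≈ 0.26676 ∉ [-0.6, 0.2) ⇒ out
candidate 6: (m,n)=(-1,3) → π∥ = -1+3·β ≈ 14.57775, π⊥ = -1+3·β' ≈ -1.57775 ∉ [-0.6, 0.2) ⇒ out
candidate 7: (m,n)=(2,6) → π∥ = 2+6·β ≈ 33.15549, π⊥ = 2+6·β' ≈ 0.84451 ∉ [-0.6, 0.2) ⇒ out
candidate 8: (m,n)=(2,-16) → π∥ = 2-16·β ≈ -81.08132, π⊥ = 2-16·β' ≈ 5.08132 ∉ [-0.6, 0.2) ⇒ out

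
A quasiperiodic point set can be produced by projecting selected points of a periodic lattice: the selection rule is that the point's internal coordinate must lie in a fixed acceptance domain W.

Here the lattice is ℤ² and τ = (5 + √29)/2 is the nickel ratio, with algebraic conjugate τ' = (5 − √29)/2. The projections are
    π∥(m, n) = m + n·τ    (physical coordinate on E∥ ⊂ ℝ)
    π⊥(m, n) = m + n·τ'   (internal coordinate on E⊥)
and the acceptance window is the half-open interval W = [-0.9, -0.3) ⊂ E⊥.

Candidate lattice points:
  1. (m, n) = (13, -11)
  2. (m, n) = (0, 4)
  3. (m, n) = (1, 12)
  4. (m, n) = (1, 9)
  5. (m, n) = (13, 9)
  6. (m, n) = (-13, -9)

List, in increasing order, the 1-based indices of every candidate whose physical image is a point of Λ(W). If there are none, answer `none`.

2, 4

Numerically τ ≈ 5.192582 and τ' = −1/τ ≈ -0.192582.
candidate 1: (m,n)=(13,-11) → π∥ = 13-11·τ ≈ -44.118406, π⊥ = 13-11·τ' ≈ 15.118406 ∉ [-0.9, -0.3) ⇒ out
candidate 2: (m,n)=(0,4) → π∥ = 0+4·τ ≈ 20.770330, π⊥ = 0+4·τ' ≈ -0.770330 ∈ [-0.9, -0.3) ⇒ IN Λ
candidate 3: (m,n)=(1,12) → π∥ = 1+12·τ ≈ 63.310989, π⊥ = 1+12·τ' ≈ -1.310989 ∉ [-0.9, -0.3) ⇒ out
candidate 4: (m,n)=(1,9) → π∥ = 1+9·τ ≈ 47.733242, π⊥ = 1+9·τ' ≈ -0.733242 ∈ [-0.9, -0.3) ⇒ IN Λ
candidate 5: (m,n)=(13,9) → π∥ = 13+9·τ ≈ 59.733242, π⊥ = 13+9·τ' ≈ 11.266758 ∉ [-0.9, -0.3) ⇒ out
candidate 6: (m,n)=(-13,-9) → π∥ = -13-9·τ ≈ -59.733242, π⊥ = -13-9·τ' ≈ -11.266758 ∉ [-0.9, -0.3) ⇒ out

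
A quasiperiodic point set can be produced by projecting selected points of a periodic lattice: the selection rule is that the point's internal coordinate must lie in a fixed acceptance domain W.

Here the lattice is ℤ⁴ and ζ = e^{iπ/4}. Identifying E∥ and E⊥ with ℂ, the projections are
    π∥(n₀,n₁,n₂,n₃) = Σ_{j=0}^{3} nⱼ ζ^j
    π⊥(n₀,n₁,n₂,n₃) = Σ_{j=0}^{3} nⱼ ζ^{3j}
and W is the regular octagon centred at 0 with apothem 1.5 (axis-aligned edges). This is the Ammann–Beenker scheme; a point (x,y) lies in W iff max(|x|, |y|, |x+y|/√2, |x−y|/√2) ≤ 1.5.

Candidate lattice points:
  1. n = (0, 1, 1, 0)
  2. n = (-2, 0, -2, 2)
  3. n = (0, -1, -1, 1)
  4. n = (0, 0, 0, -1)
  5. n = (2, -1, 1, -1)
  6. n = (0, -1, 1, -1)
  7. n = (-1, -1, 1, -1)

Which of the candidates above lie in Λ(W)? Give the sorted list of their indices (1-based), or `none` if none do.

1, 4

π⊥(n) = n₀ + n₁ζ³ + n₂ζ⁶ + n₃ζ⁹ where ζ = e^{iπ/4}.
#1 (0, 1, 1, 0): internal (-0.70711, -0.29289); octagon support 0.70711 vs apothem 1.5 → ∈ W
#2 (-2, 0, -2, 2): internal (-0.58579, 3.41421); octagon support 3.41421 vs apothem 1.5 → ∉ W
#3 (0, -1, -1, 1): internal (1.41421, 1.00000); octagon support 1.70711 vs apothem 1.5 → ∉ W
#4 (0, 0, 0, -1): internal (-0.70711, -0.70711); octagon support 1.00000 vs apothem 1.5 → ∈ W
#5 (2, -1, 1, -1): internal (2.00000, -2.41421); octagon support 3.12132 vs apothem 1.5 → ∉ W
#6 (0, -1, 1, -1): internal (0.00000, -2.41421); octagon support 2.41421 vs apothem 1.5 → ∉ W
#7 (-1, -1, 1, -1): internal (-1.00000, -2.41421); octagon support 2.41421 vs apothem 1.5 → ∉ W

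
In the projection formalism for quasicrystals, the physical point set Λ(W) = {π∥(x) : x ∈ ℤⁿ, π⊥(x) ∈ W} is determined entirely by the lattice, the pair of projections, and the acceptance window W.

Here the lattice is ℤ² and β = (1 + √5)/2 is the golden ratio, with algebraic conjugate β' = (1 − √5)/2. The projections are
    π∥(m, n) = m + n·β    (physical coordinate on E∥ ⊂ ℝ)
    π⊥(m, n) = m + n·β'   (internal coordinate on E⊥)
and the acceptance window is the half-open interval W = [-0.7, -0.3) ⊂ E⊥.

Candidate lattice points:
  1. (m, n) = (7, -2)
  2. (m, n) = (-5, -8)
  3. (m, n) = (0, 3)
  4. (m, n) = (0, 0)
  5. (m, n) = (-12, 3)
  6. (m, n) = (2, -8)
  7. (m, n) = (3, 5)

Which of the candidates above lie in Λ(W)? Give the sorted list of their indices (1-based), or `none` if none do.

none

β' = (1−√5)/2 ≈ -0.61803.
[1] lift (7,-2): star map gives 8.23607; window check -0.7 ≤ 8.23607 < -0.3 is false → out
[2] lift (-5,-8): star map gives -0.05573; window check -0.7 ≤ -0.05573 < -0.3 is false → out
[3] lift (0,3): star map gives -1.85410; window check -0.7 ≤ -1.85410 < -0.3 is false → out
[4] lift (0,0): star map gives 0.00000; window check -0.7 ≤ 0.00000 < -0.3 is false → out
[5] lift (-12,3): star map gives -13.85410; window check -0.7 ≤ -13.85410 < -0.3 is false → out
[6] lift (2,-8): star map gives 6.94427; window check -0.7 ≤ 6.94427 < -0.3 is false → out
[7] lift (3,5): star map gives -0.09017; window check -0.7 ≤ -0.09017 < -0.3 is false → out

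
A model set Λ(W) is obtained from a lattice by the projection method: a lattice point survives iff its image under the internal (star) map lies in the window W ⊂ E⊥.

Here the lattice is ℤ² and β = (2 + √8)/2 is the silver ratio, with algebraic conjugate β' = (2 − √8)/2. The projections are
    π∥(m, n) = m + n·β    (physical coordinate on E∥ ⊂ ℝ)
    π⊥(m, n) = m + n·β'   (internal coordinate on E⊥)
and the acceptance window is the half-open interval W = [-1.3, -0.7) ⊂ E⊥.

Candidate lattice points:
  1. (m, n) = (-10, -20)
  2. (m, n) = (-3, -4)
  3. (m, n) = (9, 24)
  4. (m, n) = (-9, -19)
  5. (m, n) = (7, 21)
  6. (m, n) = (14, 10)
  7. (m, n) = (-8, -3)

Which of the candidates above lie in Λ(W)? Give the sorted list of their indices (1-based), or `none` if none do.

Compute β' = (2−√8)/2 = -0.414214, so π⊥(m,n) = m -0.414214·n.
#1 (-10,-20): internal coord -10 + (-20)·β' = -1.715729; -1.715729 ∉ [-1.3, -0.7) → out
#2 (-3,-4): internal coord -3 + (-4)·β' = -1.343146; -1.343146 ∉ [-1.3, -0.7) → out
#3 (9,24): internal coord 9 + (24)·β' = -0.941125; -0.941125 ∈ [-1.3, -0.7) → IN Λ
#4 (-9,-19): internal coord -9 + (-19)·β' = -1.129942; -1.129942 ∈ [-1.3, -0.7) → IN Λ
#5 (7,21): internal coord 7 + (21)·β' = -1.698485; -1.698485 ∉ [-1.3, -0.7) → out
#6 (14,10): internal coord 14 + (10)·β' = +9.857864; +9.857864 ∉ [-1.3, -0.7) → out
#7 (-8,-3): internal coord -8 + (-3)·β' = -6.757359; -6.757359 ∉ [-1.3, -0.7) → out

3, 4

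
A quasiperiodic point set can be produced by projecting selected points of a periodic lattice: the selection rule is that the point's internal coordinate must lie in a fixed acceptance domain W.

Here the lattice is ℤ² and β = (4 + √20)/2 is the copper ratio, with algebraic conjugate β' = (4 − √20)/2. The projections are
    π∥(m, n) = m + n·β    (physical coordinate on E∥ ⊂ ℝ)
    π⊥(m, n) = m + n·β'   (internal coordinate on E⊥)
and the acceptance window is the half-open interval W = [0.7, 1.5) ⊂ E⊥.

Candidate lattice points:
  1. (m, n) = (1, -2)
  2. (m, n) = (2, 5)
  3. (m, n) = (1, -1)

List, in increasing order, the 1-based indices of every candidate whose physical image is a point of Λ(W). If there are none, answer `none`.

1, 2, 3

Compute β' = (4−√20)/2 = -0.23607, so π⊥(m,n) = m -0.23607·n.
[1] lift (1,-2): star map gives 1.47214; window check 0.7 ≤ 1.47214 < 1.5 is true → IN Λ
[2] lift (2,5): star map gives 0.81966; window check 0.7 ≤ 0.81966 < 1.5 is true → IN Λ
[3] lift (1,-1): star map gives 1.23607; window check 0.7 ≤ 1.23607 < 1.5 is true → IN Λ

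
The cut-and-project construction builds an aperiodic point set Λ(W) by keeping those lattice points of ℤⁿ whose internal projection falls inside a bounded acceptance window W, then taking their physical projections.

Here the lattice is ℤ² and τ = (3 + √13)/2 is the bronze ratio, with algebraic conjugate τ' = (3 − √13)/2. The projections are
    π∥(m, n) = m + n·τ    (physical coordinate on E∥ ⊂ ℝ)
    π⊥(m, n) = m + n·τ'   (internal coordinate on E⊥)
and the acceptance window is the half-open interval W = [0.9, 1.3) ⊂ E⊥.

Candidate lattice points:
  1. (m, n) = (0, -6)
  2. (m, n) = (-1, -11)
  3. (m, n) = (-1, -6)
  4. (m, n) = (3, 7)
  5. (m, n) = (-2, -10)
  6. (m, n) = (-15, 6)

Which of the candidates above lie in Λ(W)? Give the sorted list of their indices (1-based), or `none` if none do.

τ' = (3−√13)/2 ≈ -0.302776.
candidate 1: (m,n)=(0,-6) → π∥ = 0-6·τ ≈ -19.816654, π⊥ = 0-6·τ' ≈ 1.816654 ∉ [0.9, 1.3) ⇒ out
candidate 2: (m,n)=(-1,-11) → π∥ = -1-11·τ ≈ -37.330532, π⊥ = -1-11·τ' ≈ 2.330532 ∉ [0.9, 1.3) ⇒ out
candidate 3: (m,n)=(-1,-6) → π∥ = -1-6·τ ≈ -20.816654, π⊥ = -1-6·τ' ≈ 0.816654 ∉ [0.9, 1.3) ⇒ out
candidate 4: (m,n)=(3,7) → π∥ = 3+7·τ ≈ 26.119429, π⊥ = 3+7·τ' ≈ 0.880571 ∉ [0.9, 1.3) ⇒ out
candidate 5: (m,n)=(-2,-10) → π∥ = -2-10·τ ≈ -35.027756, π⊥ = -2-10·τ' ≈ 1.027756 ∈ [0.9, 1.3) ⇒ IN Λ
candidate 6: (m,n)=(-15,6) → π∥ = -15+6·τ ≈ 4.816654, π⊥ = -15+6·τ' ≈ -16.816654 ∉ [0.9, 1.3) ⇒ out

5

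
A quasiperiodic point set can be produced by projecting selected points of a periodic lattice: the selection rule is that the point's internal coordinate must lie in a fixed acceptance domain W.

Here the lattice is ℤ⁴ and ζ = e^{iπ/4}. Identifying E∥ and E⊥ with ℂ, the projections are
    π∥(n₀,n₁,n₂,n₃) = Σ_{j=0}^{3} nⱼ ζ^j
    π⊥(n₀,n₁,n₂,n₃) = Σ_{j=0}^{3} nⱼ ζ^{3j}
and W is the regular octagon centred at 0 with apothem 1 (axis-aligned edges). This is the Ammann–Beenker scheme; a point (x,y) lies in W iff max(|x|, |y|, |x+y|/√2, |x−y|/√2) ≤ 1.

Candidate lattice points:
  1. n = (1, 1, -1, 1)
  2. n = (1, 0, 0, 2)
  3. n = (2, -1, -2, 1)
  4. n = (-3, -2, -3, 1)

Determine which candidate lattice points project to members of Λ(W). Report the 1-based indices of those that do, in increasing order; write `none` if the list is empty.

Internal map: ζ^{3j} for j=0..3 gives (1,0), (−√2/2,√2/2), (0,−1), (√2/2,√2/2).
candidate 1: n = (1, 1, -1, 1) → π⊥ ≈ (+1.0000, +2.4142); max(|x|,|y|,|x±y|/√2) = 2.4142 > 1 ⇒ ∉ W
candidate 2: n = (1, 0, 0, 2) → π⊥ ≈ (+2.4142, +1.4142); max(|x|,|y|,|x±y|/√2) = 2.7071 > 1 ⇒ ∉ W
candidate 3: n = (2, -1, -2, 1) → π⊥ ≈ (+3.4142, +2.0000); max(|x|,|y|,|x±y|/√2) = 3.8284 > 1 ⇒ ∉ W
candidate 4: n = (-3, -2, -3, 1) → π⊥ ≈ (-0.8787, +2.2929); max(|x|,|y|,|x±y|/√2) = 2.2929 > 1 ⇒ ∉ W

none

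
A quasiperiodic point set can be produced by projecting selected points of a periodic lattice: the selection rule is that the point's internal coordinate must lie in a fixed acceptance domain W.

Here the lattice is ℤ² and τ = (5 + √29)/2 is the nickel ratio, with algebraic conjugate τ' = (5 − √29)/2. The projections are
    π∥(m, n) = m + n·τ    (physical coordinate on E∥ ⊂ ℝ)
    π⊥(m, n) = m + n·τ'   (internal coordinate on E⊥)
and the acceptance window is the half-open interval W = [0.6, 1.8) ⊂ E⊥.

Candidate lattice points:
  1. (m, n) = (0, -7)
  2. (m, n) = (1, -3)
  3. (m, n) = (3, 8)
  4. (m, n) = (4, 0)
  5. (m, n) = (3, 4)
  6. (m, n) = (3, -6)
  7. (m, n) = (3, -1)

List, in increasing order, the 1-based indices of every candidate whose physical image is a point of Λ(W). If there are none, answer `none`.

1, 2, 3

Numerically τ ≈ 5.19258 and τ' = −1/τ ≈ -0.19258.
#1 (0,-7): internal coord 0 + (-7)·τ' = +1.34808; +1.34808 ∈ [0.6, 1.8) → IN Λ
#2 (1,-3): internal coord 1 + (-3)·τ' = +1.57775; +1.57775 ∈ [0.6, 1.8) → IN Λ
#3 (3,8): internal coord 3 + (8)·τ' = +1.45934; +1.45934 ∈ [0.6, 1.8) → IN Λ
#4 (4,0): internal coord 4 + (0)·τ' = +4.00000; +4.00000 ∉ [0.6, 1.8) → out
#5 (3,4): internal coord 3 + (4)·τ' = +2.22967; +2.22967 ∉ [0.6, 1.8) → out
#6 (3,-6): internal coord 3 + (-6)·τ' = +4.15549; +4.15549 ∉ [0.6, 1.8) → out
#7 (3,-1): internal coord 3 + (-1)·τ' = +3.19258; +3.19258 ∉ [0.6, 1.8) → out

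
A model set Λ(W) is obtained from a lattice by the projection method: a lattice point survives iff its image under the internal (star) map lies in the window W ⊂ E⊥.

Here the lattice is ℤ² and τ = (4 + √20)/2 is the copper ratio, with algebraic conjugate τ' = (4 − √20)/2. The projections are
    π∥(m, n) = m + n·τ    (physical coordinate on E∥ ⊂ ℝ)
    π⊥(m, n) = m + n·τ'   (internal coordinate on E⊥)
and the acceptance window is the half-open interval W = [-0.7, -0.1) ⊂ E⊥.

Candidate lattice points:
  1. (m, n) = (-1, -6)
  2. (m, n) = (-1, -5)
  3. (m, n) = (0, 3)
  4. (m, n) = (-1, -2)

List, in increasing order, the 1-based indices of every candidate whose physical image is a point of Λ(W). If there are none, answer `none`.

4

Numerically τ ≈ 4.23607 and τ' = −1/τ ≈ -0.23607.
[1] lift (-1,-6): star map gives 0.41641; window check -0.7 ≤ 0.41641 < -0.1 is false → out
[2] lift (-1,-5): star map gives 0.18034; window check -0.7 ≤ 0.18034 < -0.1 is false → out
[3] lift (0,3): star map gives -0.70820; window check -0.7 ≤ -0.70820 < -0.1 is false → out
[4] lift (-1,-2): star map gives -0.52786; window check -0.7 ≤ -0.52786 < -0.1 is true → IN Λ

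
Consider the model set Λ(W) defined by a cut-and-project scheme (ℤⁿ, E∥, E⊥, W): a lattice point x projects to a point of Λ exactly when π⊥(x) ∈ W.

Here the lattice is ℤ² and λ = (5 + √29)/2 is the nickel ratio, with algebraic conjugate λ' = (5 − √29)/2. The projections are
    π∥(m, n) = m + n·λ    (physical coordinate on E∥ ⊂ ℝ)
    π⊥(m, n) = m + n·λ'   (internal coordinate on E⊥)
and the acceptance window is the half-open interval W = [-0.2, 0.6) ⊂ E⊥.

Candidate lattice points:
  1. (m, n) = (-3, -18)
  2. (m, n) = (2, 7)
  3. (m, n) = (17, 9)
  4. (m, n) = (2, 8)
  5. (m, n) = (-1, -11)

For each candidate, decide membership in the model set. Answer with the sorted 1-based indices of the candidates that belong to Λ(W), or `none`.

1, 4

Compute λ' = (5−√29)/2 = -0.192582, so π⊥(m,n) = m -0.192582·n.
[1] lift (-3,-18): star map gives 0.466483; window check -0.2 ≤ 0.466483 < 0.6 is true → IN Λ
[2] lift (2,7): star map gives 0.651923; window check -0.2 ≤ 0.651923 < 0.6 is false → out
[3] lift (17,9): star map gives 15.266758; window check -0.2 ≤ 15.266758 < 0.6 is false → out
[4] lift (2,8): star map gives 0.459341; window check -0.2 ≤ 0.459341 < 0.6 is true → IN Λ
[5] lift (-1,-11): star map gives 1.118406; window check -0.2 ≤ 1.118406 < 0.6 is false → out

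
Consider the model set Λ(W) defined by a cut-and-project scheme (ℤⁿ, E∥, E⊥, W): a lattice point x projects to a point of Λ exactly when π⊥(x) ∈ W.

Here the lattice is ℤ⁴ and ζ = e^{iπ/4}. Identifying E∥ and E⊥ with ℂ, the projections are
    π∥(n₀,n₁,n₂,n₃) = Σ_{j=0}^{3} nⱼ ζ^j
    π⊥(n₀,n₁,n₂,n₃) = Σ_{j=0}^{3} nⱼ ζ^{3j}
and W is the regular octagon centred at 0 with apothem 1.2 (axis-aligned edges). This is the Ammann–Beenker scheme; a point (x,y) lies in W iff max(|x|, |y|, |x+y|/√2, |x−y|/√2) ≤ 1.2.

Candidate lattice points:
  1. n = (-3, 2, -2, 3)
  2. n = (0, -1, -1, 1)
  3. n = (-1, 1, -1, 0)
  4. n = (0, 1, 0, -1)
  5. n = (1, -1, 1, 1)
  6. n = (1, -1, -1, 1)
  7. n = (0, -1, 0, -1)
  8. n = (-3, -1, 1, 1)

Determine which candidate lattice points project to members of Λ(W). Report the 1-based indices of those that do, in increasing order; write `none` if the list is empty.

Internal map: ζ^{3j} for j=0..3 gives (1,0), (−√2/2,√2/2), (0,−1), (√2/2,√2/2).
#1 (-3, 2, -2, 3): internal (-2.2929, 5.5355); octagon support 5.5355 vs apothem 1.2 → ∉ W
#2 (0, -1, -1, 1): internal (1.4142, 1.0000); octagon support 1.7071 vs apothem 1.2 → ∉ W
#3 (-1, 1, -1, 0): internal (-1.7071, 1.7071); octagon support 2.4142 vs apothem 1.2 → ∉ W
#4 (0, 1, 0, -1): internal (-1.4142, 0.0000); octagon support 1.4142 vs apothem 1.2 → ∉ W
#5 (1, -1, 1, 1): internal (2.4142, -1.0000); octagon support 2.4142 vs apothem 1.2 → ∉ W
#6 (1, -1, -1, 1): internal (2.4142, 1.0000); octagon support 2.4142 vs apothem 1.2 → ∉ W
#7 (0, -1, 0, -1): internal (0.0000, -1.4142); octagon support 1.4142 vs apothem 1.2 → ∉ W
#8 (-3, -1, 1, 1): internal (-1.5858, -1.0000); octagon support 1.8284 vs apothem 1.2 → ∉ W

none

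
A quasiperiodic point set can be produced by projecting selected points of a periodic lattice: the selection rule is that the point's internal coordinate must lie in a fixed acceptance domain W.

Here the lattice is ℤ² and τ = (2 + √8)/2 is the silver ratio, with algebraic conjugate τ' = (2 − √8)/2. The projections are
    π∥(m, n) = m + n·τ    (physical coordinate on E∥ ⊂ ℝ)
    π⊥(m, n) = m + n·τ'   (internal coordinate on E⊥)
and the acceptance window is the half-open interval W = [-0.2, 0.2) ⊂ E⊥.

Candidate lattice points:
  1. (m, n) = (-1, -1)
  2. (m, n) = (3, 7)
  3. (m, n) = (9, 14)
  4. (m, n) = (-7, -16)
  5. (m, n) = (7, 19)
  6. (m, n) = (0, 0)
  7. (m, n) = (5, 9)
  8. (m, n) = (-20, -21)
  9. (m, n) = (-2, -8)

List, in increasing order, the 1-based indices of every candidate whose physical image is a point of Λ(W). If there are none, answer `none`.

τ' = (2−√8)/2 ≈ -0.4142.
[1] lift (-1,-1): star map gives -0.5858; window check -0.2 ≤ -0.5858 < 0.2 is false → out
[2] lift (3,7): star map gives 0.1005; window check -0.2 ≤ 0.1005 < 0.2 is true → IN Λ
[3] lift (9,14): star map gives 3.2010; window check -0.2 ≤ 3.2010 < 0.2 is false → out
[4] lift (-7,-16): star map gives -0.3726; window check -0.2 ≤ -0.3726 < 0.2 is false → out
[5] lift (7,19): star map gives -0.8701; window check -0.2 ≤ -0.8701 < 0.2 is false → out
[6] lift (0,0): star map gives 0.0000; window check -0.2 ≤ 0.0000 < 0.2 is true → IN Λ
[7] lift (5,9): star map gives 1.2721; window check -0.2 ≤ 1.2721 < 0.2 is false → out
[8] lift (-20,-21): star map gives -11.3015; window check -0.2 ≤ -11.3015 < 0.2 is false → out
[9] lift (-2,-8): star map gives 1.3137; window check -0.2 ≤ 1.3137 < 0.2 is false → out

2, 6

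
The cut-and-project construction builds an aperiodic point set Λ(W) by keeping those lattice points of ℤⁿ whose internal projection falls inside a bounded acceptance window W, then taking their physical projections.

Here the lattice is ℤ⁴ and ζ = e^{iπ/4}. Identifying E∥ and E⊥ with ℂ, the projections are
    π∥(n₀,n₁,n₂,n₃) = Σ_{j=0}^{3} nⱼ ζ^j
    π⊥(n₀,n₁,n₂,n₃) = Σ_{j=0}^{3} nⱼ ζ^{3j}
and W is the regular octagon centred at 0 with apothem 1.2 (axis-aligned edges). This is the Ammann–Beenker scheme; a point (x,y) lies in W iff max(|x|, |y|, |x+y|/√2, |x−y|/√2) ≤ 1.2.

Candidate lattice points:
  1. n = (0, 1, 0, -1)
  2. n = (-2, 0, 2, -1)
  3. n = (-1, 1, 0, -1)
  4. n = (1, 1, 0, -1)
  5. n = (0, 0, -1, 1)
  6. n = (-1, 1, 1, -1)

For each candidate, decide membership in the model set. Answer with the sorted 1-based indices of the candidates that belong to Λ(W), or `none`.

With ζ = e^{iπ/4} the internal vectors are ζ^0,ζ^3,ζ^6,ζ^9.
#1 (0, 1, 0, -1): internal (-1.4142, 0.0000); octagon support 1.4142 vs apothem 1.2 → ∉ W
#2 (-2, 0, 2, -1): internal (-2.7071, -2.7071); octagon support 3.8284 vs apothem 1.2 → ∉ W
#3 (-1, 1, 0, -1): internal (-2.4142, 0.0000); octagon support 2.4142 vs apothem 1.2 → ∉ W
#4 (1, 1, 0, -1): internal (-0.4142, 0.0000); octagon support 0.4142 vs apothem 1.2 → ∈ W
#5 (0, 0, -1, 1): internal (0.7071, 1.7071); octagon support 1.7071 vs apothem 1.2 → ∉ W
#6 (-1, 1, 1, -1): internal (-2.4142, -1.0000); octagon support 2.4142 vs apothem 1.2 → ∉ W

4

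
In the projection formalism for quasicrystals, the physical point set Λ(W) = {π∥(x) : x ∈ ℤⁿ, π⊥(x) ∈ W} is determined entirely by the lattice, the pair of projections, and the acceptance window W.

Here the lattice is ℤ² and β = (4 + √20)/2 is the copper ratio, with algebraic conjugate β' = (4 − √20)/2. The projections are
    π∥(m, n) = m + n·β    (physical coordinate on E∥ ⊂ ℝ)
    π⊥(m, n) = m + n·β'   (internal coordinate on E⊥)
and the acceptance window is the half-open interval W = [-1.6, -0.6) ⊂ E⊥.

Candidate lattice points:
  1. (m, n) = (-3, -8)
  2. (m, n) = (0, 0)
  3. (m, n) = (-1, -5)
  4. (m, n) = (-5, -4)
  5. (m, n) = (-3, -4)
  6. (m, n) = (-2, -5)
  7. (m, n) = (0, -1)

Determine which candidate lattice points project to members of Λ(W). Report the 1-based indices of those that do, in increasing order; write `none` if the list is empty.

Numerically β ≈ 4.2361 and β' = −1/β ≈ -0.2361.
[1] lift (-3,-8): star map gives -1.1115; window check -1.6 ≤ -1.1115 < -0.6 is true → IN Λ
[2] lift (0,0): star map gives 0.0000; window check -1.6 ≤ 0.0000 < -0.6 is false → out
[3] lift (-1,-5): star map gives 0.1803; window check -1.6 ≤ 0.1803 < -0.6 is false → out
[4] lift (-5,-4): star map gives -4.0557; window check -1.6 ≤ -4.0557 < -0.6 is false → out
[5] lift (-3,-4): star map gives -2.0557; window check -1.6 ≤ -2.0557 < -0.6 is false → out
[6] lift (-2,-5): star map gives -0.8197; window check -1.6 ≤ -0.8197 < -0.6 is true → IN Λ
[7] lift (0,-1): star map gives 0.2361; window check -1.6 ≤ 0.2361 < -0.6 is false → out

1, 6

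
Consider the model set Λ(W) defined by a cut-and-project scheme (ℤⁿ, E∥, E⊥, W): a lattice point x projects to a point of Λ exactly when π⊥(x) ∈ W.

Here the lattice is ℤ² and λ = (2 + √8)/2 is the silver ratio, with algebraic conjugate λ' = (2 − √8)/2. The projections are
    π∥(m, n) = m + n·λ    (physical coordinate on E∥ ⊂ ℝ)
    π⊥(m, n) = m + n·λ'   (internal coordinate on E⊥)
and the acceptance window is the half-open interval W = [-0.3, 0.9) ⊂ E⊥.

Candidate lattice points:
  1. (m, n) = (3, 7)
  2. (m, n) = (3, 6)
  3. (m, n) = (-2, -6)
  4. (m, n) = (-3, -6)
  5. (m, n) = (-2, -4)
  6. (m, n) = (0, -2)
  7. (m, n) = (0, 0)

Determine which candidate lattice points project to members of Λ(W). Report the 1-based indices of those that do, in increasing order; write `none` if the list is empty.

Numerically λ ≈ 2.41421 and λ' = −1/λ ≈ -0.41421.
[1] lift (3,7): star map gives 0.10051; window check -0.3 ≤ 0.10051 < 0.9 is true → IN Λ
[2] lift (3,6): star map gives 0.51472; window check -0.3 ≤ 0.51472 < 0.9 is true → IN Λ
[3] lift (-2,-6): star map gives 0.48528; window check -0.3 ≤ 0.48528 < 0.9 is true → IN Λ
[4] lift (-3,-6): star map gives -0.51472; window check -0.3 ≤ -0.51472 < 0.9 is false → out
[5] lift (-2,-4): star map gives -0.34315; window check -0.3 ≤ -0.34315 < 0.9 is false → out
[6] lift (0,-2): star map gives 0.82843; window check -0.3 ≤ 0.82843 < 0.9 is true → IN Λ
[7] lift (0,0): star map gives 0.00000; window check -0.3 ≤ 0.00000 < 0.9 is true → IN Λ

1, 2, 3, 6, 7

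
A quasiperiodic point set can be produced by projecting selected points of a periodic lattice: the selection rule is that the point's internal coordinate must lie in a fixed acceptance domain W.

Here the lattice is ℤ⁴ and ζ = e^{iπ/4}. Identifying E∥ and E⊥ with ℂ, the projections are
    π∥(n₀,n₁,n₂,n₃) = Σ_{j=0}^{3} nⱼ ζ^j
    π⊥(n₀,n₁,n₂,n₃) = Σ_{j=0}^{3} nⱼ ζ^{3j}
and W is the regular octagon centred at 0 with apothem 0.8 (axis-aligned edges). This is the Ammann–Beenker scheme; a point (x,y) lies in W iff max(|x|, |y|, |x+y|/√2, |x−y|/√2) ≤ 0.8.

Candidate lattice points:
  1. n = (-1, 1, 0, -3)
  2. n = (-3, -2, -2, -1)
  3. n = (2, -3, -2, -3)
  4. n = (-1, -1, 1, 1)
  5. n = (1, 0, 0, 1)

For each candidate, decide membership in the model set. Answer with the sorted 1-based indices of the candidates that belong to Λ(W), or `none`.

With ζ = e^{iπ/4} the internal vectors are ζ^0,ζ^3,ζ^6,ζ^9.
#1 (-1, 1, 0, -3): internal (-3.82843, -1.41421); octagon support 3.82843 vs apothem 0.8 → ∉ W
#2 (-3, -2, -2, -1): internal (-2.29289, -0.12132); octagon support 2.29289 vs apothem 0.8 → ∉ W
#3 (2, -3, -2, -3): internal (2.00000, -2.24264); octagon support 3.00000 vs apothem 0.8 → ∉ W
#4 (-1, -1, 1, 1): internal (0.41421, -1.00000); octagon support 1.00000 vs apothem 0.8 → ∉ W
#5 (1, 0, 0, 1): internal (1.70711, 0.70711); octagon support 1.70711 vs apothem 0.8 → ∉ W

none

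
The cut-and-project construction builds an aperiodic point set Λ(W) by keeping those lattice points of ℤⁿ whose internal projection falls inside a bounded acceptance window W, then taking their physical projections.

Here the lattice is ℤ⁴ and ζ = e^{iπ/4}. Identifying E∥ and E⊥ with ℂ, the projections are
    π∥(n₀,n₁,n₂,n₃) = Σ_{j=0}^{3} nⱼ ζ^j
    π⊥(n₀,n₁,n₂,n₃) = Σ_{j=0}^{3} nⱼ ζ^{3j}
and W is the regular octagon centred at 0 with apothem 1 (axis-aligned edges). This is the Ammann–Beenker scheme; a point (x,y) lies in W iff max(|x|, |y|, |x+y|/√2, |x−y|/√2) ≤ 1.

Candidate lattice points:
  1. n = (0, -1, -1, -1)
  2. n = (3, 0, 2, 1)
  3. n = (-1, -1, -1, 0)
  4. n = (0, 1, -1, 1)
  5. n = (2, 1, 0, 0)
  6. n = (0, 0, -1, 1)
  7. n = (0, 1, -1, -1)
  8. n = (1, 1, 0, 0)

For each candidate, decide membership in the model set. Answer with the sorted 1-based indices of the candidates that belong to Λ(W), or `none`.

π⊥(n) = n₀ + n₁ζ³ + n₂ζ⁶ + n₃ζ⁹ where ζ = e^{iπ/4}.
#1 (0, -1, -1, -1): internal (0.0000, -0.4142); octagon support 0.4142 vs apothem 1 → ∈ W
#2 (3, 0, 2, 1): internal (3.7071, -1.2929); octagon support 3.7071 vs apothem 1 → ∉ W
#3 (-1, -1, -1, 0): internal (-0.2929, 0.2929); octagon support 0.4142 vs apothem 1 → ∈ W
#4 (0, 1, -1, 1): internal (0.0000, 2.4142); octagon support 2.4142 vs apothem 1 → ∉ W
#5 (2, 1, 0, 0): internal (1.2929, 0.7071); octagon support 1.4142 vs apothem 1 → ∉ W
#6 (0, 0, -1, 1): internal (0.7071, 1.7071); octagon support 1.7071 vs apothem 1 → ∉ W
#7 (0, 1, -1, -1): internal (-1.4142, 1.0000); octagon support 1.7071 vs apothem 1 → ∉ W
#8 (1, 1, 0, 0): internal (0.2929, 0.7071); octagon support 0.7071 vs apothem 1 → ∈ W

1, 3, 8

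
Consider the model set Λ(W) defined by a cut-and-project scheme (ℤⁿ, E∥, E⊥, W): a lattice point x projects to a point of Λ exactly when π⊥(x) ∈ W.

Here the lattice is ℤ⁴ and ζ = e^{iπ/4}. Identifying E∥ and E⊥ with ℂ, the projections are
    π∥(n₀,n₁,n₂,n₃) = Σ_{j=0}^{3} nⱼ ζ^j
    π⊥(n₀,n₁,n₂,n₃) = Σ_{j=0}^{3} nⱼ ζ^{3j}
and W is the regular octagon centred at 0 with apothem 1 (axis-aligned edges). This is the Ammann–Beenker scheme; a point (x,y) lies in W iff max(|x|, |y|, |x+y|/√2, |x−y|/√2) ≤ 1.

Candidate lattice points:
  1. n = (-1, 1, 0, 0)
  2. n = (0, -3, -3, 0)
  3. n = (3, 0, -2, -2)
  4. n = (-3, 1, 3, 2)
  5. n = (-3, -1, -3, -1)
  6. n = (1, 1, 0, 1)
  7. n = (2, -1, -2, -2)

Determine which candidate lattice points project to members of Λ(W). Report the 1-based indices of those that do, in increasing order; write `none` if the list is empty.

With ζ = e^{iπ/4} the internal vectors are ζ^0,ζ^3,ζ^6,ζ^9.
#1 (-1, 1, 0, 0): internal (-1.70711, 0.70711); octagon support 1.70711 vs apothem 1 → ∉ W
#2 (0, -3, -3, 0): internal (2.12132, 0.87868); octagon support 2.12132 vs apothem 1 → ∉ W
#3 (3, 0, -2, -2): internal (1.58579, 0.58579); octagon support 1.58579 vs apothem 1 → ∉ W
#4 (-3, 1, 3, 2): internal (-2.29289, -0.87868); octagon support 2.29289 vs apothem 1 → ∉ W
#5 (-3, -1, -3, -1): internal (-3.00000, 1.58579); octagon support 3.24264 vs apothem 1 → ∉ W
#6 (1, 1, 0, 1): internal (1.00000, 1.41421); octagon support 1.70711 vs apothem 1 → ∉ W
#7 (2, -1, -2, -2): internal (1.29289, -0.12132); octagon support 1.29289 vs apothem 1 → ∉ W

none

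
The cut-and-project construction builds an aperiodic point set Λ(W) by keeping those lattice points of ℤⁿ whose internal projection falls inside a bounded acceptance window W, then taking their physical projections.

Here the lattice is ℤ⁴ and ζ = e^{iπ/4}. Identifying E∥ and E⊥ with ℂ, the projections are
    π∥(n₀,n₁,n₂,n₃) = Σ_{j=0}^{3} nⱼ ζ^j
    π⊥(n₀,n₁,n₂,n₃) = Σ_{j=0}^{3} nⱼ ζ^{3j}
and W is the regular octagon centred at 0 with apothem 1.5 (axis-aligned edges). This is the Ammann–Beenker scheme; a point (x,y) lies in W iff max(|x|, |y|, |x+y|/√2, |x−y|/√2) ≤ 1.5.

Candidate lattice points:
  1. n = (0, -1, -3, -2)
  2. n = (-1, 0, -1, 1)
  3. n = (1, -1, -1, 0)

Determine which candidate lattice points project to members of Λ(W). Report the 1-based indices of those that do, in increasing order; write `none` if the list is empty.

Internal map: ζ^{3j} for j=0..3 gives (1,0), (−√2/2,√2/2), (0,−1), (√2/2,√2/2).
candidate 1: n = (0, -1, -3, -2) → π⊥ ≈ (-0.70711, +0.87868); max(|x|,|y|,|x±y|/√2) = 1.12132 ≤ 1.5 ⇒ ∈ W
candidate 2: n = (-1, 0, -1, 1) → π⊥ ≈ (-0.29289, +1.70711); max(|x|,|y|,|x±y|/√2) = 1.70711 > 1.5 ⇒ ∉ W
candidate 3: n = (1, -1, -1, 0) → π⊥ ≈ (+1.70711, +0.29289); max(|x|,|y|,|x±y|/√2) = 1.70711 > 1.5 ⇒ ∉ W

1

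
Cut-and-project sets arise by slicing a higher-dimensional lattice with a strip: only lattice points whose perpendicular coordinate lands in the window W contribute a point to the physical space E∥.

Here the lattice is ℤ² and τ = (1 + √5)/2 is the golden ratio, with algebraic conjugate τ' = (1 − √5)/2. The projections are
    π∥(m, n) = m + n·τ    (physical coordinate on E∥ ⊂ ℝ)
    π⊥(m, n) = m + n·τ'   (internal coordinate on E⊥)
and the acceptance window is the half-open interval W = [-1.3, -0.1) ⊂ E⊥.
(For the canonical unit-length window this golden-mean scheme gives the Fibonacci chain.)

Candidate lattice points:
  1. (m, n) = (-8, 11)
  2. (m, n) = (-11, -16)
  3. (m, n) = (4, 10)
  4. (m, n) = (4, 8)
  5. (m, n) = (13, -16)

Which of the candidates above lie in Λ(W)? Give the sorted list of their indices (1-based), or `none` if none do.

2, 4

Numerically τ ≈ 1.618034 and τ' = −1/τ ≈ -0.618034.
[1] lift (-8,11): star map gives -14.798374; window check -1.3 ≤ -14.798374 < -0.1 is false → out
[2] lift (-11,-16): star map gives -1.111456; window check -1.3 ≤ -1.111456 < -0.1 is true → IN Λ
[3] lift (4,10): star map gives -2.180340; window check -1.3 ≤ -2.180340 < -0.1 is false → out
[4] lift (4,8): star map gives -0.944272; window check -1.3 ≤ -0.944272 < -0.1 is true → IN Λ
[5] lift (13,-16): star map gives 22.888544; window check -1.3 ≤ 22.888544 < -0.1 is false → out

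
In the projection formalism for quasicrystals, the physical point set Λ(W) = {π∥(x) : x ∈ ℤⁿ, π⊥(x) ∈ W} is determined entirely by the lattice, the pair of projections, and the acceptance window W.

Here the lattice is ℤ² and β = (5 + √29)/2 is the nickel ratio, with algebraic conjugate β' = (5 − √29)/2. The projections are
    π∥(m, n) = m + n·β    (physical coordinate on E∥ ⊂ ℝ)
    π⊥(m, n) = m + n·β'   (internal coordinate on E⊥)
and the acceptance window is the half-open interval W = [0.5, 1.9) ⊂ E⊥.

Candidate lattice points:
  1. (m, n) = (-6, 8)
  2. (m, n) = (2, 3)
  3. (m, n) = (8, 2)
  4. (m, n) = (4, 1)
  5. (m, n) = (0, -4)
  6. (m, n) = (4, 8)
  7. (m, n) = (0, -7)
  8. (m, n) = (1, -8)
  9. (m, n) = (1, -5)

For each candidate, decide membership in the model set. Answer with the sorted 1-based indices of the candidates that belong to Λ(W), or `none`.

2, 5, 7

Compute β' = (5−√29)/2 = -0.19258, so π⊥(m,n) = m -0.19258·n.
[1] lift (-6,8): star map gives -7.54066; window check 0.5 ≤ -7.54066 < 1.9 is false → out
[2] lift (2,3): star map gives 1.42225; window check 0.5 ≤ 1.42225 < 1.9 is true → IN Λ
[3] lift (8,2): star map gives 7.61484; window check 0.5 ≤ 7.61484 < 1.9 is false → out
[4] lift (4,1): star map gives 3.80742; window check 0.5 ≤ 3.80742 < 1.9 is false → out
[5] lift (0,-4): star map gives 0.77033; window check 0.5 ≤ 0.77033 < 1.9 is true → IN Λ
[6] lift (4,8): star map gives 2.45934; window check 0.5 ≤ 2.45934 < 1.9 is false → out
[7] lift (0,-7): star map gives 1.34808; window check 0.5 ≤ 1.34808 < 1.9 is true → IN Λ
[8] lift (1,-8): star map gives 2.54066; window check 0.5 ≤ 2.54066 < 1.9 is false → out
[9] lift (1,-5): star map gives 1.96291; window check 0.5 ≤ 1.96291 < 1.9 is false → out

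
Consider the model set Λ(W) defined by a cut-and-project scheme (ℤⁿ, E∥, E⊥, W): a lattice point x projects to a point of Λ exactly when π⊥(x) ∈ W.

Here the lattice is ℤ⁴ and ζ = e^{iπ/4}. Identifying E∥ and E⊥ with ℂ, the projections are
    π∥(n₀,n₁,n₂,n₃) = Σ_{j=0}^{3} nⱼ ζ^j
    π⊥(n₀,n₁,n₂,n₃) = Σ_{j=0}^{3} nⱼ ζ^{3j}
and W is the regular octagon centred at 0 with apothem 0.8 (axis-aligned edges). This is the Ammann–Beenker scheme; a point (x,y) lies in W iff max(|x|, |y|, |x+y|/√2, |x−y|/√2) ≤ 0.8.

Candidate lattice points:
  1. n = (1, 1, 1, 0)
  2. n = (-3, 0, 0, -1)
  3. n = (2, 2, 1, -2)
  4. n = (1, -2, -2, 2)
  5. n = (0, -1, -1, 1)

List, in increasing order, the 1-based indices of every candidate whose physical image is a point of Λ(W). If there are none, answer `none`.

π⊥(n) = n₀ + n₁ζ³ + n₂ζ⁶ + n₃ζ⁹ where ζ = e^{iπ/4}.
#1 (1, 1, 1, 0): internal (0.2929, -0.2929); octagon support 0.4142 vs apothem 0.8 → ∈ W
#2 (-3, 0, 0, -1): internal (-3.7071, -0.7071); octagon support 3.7071 vs apothem 0.8 → ∉ W
#3 (2, 2, 1, -2): internal (-0.8284, -1.0000); octagon support 1.2929 vs apothem 0.8 → ∉ W
#4 (1, -2, -2, 2): internal (3.8284, 2.0000); octagon support 4.1213 vs apothem 0.8 → ∉ W
#5 (0, -1, -1, 1): internal (1.4142, 1.0000); octagon support 1.7071 vs apothem 0.8 → ∉ W

1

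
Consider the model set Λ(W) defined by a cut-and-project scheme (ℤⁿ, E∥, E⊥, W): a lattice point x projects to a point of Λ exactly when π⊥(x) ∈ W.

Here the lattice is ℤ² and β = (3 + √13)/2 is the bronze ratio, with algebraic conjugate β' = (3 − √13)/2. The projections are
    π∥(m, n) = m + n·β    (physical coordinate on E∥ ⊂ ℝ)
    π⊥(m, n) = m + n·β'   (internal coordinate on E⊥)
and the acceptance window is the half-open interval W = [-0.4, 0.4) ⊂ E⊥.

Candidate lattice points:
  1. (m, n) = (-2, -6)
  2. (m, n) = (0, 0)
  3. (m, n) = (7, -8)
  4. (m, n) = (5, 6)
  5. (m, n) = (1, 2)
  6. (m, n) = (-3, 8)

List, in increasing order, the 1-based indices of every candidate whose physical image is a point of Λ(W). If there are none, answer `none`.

β' = (3−√13)/2 ≈ -0.302776.
candidate 1: (m,n)=(-2,-6) → π∥ = -2-6·β ≈ -21.816654, π⊥ = -2-6·β' ≈ -0.183346 ∈ [-0.4, 0.4) ⇒ IN Λ
candidate 2: (m,n)=(0,0) → π∥ = 0+0·β ≈ 0.000000, π⊥ = 0+0·β' ≈ 0.000000 ∈ [-0.4, 0.4) ⇒ IN Λ
candidate 3: (m,n)=(7,-8) → π∥ = 7-8·β ≈ -19.422205, π⊥ = 7-8·β' ≈ 9.422205 ∉ [-0.4, 0.4) ⇒ out
candidate 4: (m,n)=(5,6) → π∥ = 5+6·β ≈ 24.816654, π⊥ = 5+6·β' ≈ 3.183346 ∉ [-0.4, 0.4) ⇒ out
candidate 5: (m,n)=(1,2) → π∥ = 1+2·β ≈ 7.605551, π⊥ = 1+2·β' ≈ 0.394449 ∈ [-0.4, 0.4) ⇒ IN Λ
candidate 6: (m,n)=(-3,8) → π∥ = -3+8·β ≈ 23.422205, π⊥ = -3+8·β' ≈ -5.422205 ∉ [-0.4, 0.4) ⇒ out

1, 2, 5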